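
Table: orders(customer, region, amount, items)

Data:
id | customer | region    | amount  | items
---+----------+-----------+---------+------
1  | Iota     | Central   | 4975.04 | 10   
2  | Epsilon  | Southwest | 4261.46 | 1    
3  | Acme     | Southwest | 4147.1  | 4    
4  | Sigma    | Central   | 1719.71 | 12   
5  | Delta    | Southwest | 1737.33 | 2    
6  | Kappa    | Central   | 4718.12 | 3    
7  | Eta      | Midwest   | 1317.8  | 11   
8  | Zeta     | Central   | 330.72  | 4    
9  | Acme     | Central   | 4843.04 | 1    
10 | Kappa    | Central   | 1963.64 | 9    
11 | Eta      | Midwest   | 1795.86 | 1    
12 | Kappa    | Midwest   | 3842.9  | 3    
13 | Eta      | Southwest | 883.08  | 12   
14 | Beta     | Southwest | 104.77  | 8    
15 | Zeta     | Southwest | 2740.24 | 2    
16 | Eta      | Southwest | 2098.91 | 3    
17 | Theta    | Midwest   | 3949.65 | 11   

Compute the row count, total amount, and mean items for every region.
SELECT region,
       COUNT(*) as cnt,
       SUM(amount) as total_amount,
       AVG(items) as avg_items
FROM orders
GROUP BY region

Result:
  Central: 6 records, 18550.27 total amount, 6.50 avg items
  Midwest: 4 records, 10906.21 total amount, 6.50 avg items
  Southwest: 7 records, 15972.89 total amount, 4.57 avg items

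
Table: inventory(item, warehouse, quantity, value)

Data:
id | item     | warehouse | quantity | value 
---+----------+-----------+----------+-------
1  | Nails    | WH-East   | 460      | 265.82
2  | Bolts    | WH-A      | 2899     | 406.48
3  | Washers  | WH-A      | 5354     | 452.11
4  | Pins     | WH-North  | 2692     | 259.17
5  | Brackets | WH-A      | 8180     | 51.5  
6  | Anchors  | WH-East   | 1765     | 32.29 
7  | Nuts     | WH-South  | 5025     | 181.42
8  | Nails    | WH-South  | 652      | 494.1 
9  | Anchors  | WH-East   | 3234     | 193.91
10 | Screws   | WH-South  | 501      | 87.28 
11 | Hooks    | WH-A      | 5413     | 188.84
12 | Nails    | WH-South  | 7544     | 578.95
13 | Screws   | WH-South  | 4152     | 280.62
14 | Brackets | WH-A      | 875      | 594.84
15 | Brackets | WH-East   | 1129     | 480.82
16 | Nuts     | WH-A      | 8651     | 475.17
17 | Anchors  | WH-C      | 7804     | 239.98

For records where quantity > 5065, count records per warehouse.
SELECT warehouse, COUNT(*)
FROM inventory
WHERE quantity > 5065
GROUP BY warehouse

Note: WHERE filters rows before grouping.

Result:
  WH-A: 4
  WH-C: 1
  WH-South: 1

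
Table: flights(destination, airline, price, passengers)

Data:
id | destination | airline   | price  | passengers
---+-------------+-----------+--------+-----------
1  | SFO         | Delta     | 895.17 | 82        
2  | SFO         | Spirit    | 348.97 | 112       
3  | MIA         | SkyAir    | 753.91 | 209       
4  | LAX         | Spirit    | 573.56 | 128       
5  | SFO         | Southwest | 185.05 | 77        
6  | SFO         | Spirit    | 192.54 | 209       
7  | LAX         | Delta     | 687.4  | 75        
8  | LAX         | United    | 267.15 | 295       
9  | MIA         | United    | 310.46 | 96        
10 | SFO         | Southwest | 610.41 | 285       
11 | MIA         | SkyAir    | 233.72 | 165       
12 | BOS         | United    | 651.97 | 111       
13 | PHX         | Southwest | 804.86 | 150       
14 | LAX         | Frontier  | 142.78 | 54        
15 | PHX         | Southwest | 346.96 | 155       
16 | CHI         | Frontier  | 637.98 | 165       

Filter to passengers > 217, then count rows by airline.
SELECT airline, COUNT(*)
FROM flights
WHERE passengers > 217
GROUP BY airline

Note: WHERE filters rows before grouping.

Result:
  Southwest: 1
  United: 1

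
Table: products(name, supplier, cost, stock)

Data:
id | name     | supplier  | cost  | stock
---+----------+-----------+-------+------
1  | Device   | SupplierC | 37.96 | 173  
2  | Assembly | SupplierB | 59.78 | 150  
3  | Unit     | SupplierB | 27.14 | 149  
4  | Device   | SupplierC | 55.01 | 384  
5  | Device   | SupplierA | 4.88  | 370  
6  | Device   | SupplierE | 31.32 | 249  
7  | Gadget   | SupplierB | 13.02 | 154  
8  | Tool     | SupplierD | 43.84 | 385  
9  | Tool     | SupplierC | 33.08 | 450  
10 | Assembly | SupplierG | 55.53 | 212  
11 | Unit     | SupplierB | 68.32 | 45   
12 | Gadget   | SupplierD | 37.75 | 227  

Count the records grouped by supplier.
SELECT supplier, COUNT(*) as count
FROM products
GROUP BY supplier

Result:
  SupplierA: 1
  SupplierB: 4
  SupplierC: 3
  SupplierD: 2
  SupplierE: 1
  SupplierG: 1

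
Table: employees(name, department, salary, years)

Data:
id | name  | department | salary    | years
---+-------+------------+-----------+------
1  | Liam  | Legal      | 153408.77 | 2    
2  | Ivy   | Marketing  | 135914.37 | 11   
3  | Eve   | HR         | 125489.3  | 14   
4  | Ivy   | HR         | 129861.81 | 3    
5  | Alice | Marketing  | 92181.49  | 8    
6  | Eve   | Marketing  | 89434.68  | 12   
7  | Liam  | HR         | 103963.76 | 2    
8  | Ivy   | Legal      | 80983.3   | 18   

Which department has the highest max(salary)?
SELECT department, MAX(salary) as val
FROM employees
GROUP BY department
ORDER BY val DESC
LIMIT 1

Result: Legal with max(salary) = 153408.77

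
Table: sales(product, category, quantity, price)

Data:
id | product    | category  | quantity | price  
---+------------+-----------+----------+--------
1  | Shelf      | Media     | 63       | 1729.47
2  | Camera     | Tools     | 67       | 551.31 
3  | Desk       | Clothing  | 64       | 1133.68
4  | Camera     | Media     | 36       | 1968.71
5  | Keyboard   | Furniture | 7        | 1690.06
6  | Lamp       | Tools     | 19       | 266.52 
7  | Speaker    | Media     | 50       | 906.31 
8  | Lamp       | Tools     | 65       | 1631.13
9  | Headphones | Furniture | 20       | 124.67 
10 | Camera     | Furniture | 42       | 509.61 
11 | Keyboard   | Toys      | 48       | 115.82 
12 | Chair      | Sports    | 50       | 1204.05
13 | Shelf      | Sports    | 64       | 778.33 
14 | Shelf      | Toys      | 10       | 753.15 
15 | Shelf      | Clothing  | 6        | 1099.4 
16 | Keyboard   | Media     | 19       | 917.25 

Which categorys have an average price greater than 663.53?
SELECT category, AVG(price)
FROM sales
GROUP BY category
HAVING AVG(price) > 663.53

Result:
  Clothing: avg=1116.54
  Furniture: avg=774.78
  Media: avg=1380.44
  Sports: avg=991.19
  Tools: avg=816.32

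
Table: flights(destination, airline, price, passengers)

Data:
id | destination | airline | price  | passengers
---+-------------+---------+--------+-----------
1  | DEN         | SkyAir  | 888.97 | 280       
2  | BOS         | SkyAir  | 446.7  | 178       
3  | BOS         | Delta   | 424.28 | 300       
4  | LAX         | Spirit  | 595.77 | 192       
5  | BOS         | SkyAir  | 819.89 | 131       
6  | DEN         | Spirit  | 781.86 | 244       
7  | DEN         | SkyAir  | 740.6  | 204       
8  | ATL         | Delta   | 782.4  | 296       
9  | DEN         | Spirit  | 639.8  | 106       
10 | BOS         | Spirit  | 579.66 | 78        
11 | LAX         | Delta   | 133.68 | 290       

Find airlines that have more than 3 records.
SELECT airline, COUNT(*) as cnt
FROM flights
GROUP BY airline
HAVING COUNT(*) > 3

Result:
  SkyAir: 4
  Spirit: 4

Note: HAVING filters groups after aggregation, WHERE filters rows before.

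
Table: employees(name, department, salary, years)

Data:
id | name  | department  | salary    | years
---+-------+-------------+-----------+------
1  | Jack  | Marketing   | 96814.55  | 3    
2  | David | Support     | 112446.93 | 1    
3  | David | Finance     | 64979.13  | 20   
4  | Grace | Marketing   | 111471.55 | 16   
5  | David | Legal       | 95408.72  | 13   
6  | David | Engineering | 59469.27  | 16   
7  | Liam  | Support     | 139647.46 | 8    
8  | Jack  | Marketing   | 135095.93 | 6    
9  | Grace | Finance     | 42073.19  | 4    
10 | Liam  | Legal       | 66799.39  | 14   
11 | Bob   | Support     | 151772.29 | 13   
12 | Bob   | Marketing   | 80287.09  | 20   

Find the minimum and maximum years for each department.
SELECT department, MIN(years), MAX(years)
FROM employees
GROUP BY department

Result:
  Engineering: min=16, max=16
  Finance: min=4, max=20
  Legal: min=13, max=14
  Marketing: min=3, max=20
  Support: min=1, max=13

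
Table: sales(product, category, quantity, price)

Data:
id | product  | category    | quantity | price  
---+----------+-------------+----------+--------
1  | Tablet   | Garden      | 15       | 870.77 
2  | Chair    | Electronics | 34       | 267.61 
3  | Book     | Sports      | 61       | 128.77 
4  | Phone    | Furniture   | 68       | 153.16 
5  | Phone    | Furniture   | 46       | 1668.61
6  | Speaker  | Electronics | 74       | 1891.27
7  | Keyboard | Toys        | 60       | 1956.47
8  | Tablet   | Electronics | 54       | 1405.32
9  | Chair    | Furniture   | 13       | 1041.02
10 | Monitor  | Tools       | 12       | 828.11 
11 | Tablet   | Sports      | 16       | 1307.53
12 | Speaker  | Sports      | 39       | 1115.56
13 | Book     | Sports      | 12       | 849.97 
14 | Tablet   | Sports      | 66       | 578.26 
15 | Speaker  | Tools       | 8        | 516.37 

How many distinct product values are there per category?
SELECT category, COUNT(DISTINCT product)
FROM sales
GROUP BY category

Result:
  Electronics: 3 distinct
  Furniture: 2 distinct
  Garden: 1 distinct
  Sports: 3 distinct
  Tools: 2 distinct
  Toys: 1 distinct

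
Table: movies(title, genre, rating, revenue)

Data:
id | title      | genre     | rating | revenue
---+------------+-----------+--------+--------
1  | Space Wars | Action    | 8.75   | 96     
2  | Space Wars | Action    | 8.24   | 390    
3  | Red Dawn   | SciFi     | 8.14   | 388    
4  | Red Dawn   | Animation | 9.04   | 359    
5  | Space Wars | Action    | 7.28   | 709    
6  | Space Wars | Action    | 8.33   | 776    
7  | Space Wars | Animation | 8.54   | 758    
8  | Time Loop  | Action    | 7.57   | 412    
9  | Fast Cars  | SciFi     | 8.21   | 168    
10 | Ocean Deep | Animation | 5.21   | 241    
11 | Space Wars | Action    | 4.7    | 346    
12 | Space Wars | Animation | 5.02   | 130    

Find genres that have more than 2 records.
SELECT genre, COUNT(*) as cnt
FROM movies
GROUP BY genre
HAVING COUNT(*) > 2

Result:
  Action: 6
  Animation: 4

Note: HAVING filters groups after aggregation, WHERE filters rows before.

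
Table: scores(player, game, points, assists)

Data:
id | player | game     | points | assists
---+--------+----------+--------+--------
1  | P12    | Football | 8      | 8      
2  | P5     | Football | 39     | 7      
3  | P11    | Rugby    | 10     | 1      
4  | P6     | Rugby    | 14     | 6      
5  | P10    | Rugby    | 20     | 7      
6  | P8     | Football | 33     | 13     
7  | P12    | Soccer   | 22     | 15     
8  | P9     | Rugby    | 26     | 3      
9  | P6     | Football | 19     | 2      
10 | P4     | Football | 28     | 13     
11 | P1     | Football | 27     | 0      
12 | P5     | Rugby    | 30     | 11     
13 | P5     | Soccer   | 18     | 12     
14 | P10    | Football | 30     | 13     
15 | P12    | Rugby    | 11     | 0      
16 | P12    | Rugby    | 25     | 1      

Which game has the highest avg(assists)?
SELECT game, AVG(assists) as val
FROM scores
GROUP BY game
ORDER BY val DESC
LIMIT 1

Result: Soccer with avg(assists) = 13.50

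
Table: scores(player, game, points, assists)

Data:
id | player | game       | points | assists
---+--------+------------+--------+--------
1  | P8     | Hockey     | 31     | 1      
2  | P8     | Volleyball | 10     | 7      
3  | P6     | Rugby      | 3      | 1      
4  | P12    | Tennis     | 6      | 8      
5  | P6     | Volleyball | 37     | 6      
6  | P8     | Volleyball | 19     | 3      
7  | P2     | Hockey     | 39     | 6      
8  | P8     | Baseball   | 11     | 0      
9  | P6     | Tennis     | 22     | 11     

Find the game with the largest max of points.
SELECT game, MAX(points) as val
FROM scores
GROUP BY game
ORDER BY val DESC
LIMIT 1

Result: Hockey with max(points) = 39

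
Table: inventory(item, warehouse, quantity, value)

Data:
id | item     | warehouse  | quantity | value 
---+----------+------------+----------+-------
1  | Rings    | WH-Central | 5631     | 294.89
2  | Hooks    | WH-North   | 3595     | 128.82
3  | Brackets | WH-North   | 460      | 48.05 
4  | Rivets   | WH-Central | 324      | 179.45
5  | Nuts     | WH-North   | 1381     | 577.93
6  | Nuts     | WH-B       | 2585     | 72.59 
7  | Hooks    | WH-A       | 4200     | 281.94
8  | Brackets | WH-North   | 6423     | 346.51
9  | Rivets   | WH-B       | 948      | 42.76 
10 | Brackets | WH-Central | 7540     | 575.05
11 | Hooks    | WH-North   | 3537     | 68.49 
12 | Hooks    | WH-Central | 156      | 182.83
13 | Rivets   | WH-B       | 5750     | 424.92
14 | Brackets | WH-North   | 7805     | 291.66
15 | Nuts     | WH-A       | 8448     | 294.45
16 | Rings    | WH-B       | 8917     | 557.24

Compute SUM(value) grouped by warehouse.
SELECT warehouse, SUM(value) as result
FROM inventory
GROUP BY warehouse

Result:
  WH-A: 576.39
  WH-B: 1097.51
  WH-Central: 1232.22
  WH-North: 1461.46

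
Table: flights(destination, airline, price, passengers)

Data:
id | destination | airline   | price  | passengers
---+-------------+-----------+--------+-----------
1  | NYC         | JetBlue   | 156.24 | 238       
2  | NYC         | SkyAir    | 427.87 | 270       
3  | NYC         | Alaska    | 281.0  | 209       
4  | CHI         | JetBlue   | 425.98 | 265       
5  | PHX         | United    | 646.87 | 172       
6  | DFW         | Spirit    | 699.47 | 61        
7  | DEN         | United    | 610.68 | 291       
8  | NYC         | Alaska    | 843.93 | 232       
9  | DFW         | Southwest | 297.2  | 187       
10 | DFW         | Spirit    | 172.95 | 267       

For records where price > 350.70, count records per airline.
SELECT airline, COUNT(*)
FROM flights
WHERE price > 350.70
GROUP BY airline

Note: WHERE filters rows before grouping.

Result:
  Alaska: 1
  JetBlue: 1
  SkyAir: 1
  Spirit: 1
  United: 2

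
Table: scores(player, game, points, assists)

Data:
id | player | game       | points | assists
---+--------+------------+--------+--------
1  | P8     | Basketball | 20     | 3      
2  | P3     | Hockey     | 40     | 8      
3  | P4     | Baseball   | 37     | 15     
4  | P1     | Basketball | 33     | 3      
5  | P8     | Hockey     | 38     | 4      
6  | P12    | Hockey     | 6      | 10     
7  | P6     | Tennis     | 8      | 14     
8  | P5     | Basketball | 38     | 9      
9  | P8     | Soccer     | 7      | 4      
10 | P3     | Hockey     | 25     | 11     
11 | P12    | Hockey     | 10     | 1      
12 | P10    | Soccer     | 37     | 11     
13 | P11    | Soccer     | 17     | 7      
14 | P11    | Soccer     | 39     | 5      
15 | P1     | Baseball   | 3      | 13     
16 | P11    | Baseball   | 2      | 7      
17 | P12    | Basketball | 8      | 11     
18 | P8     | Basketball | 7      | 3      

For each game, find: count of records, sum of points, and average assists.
SELECT game,
       COUNT(*) as cnt,
       SUM(points) as total_points,
       AVG(assists) as avg_assists
FROM scores
GROUP BY game

Result:
  Baseball: 3 records, 42 total points, 11.67 avg assists
  Basketball: 5 records, 106 total points, 5.80 avg assists
  Hockey: 5 records, 119 total points, 6.80 avg assists
  Soccer: 4 records, 100 total points, 6.75 avg assists
  Tennis: 1 records, 8 total points, 14.00 avg assists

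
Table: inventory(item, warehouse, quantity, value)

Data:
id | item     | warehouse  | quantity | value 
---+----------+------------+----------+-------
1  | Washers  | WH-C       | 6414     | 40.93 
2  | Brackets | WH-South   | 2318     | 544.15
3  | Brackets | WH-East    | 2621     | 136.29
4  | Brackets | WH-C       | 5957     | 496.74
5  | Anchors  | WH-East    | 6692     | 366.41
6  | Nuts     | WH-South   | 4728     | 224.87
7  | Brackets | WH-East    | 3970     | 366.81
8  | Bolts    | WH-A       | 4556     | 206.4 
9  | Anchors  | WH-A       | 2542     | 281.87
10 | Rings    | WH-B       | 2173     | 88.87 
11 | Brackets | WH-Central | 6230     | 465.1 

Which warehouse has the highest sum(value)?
SELECT warehouse, SUM(value) as val
FROM inventory
GROUP BY warehouse
ORDER BY val DESC
LIMIT 1

Result: WH-East with sum(value) = 869.51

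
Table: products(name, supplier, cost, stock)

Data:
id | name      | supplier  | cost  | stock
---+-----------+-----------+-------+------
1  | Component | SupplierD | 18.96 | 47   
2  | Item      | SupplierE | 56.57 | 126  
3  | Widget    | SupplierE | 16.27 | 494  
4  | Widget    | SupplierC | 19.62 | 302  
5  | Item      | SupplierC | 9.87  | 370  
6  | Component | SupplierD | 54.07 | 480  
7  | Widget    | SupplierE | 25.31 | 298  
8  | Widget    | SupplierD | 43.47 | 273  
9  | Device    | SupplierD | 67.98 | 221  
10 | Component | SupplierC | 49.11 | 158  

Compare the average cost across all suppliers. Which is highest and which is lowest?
SELECT supplier, AVG(cost)
FROM products
GROUP BY supplier
ORDER BY AVG(cost)

All groups:
  SupplierC: 26.20
  SupplierE: 32.72
  SupplierD: 46.12

Highest: SupplierD (46.12)
Lowest: SupplierC (26.20)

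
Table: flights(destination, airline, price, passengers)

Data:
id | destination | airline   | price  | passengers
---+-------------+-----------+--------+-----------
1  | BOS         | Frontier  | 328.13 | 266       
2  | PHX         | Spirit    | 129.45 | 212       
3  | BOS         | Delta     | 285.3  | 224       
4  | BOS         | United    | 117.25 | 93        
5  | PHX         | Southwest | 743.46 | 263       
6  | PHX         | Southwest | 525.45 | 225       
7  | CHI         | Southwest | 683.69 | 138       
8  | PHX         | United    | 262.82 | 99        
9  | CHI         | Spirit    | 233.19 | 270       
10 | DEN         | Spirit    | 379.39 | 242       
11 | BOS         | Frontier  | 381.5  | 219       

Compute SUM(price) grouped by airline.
SELECT airline, SUM(price) as result
FROM flights
GROUP BY airline

Result:
  Delta: 285.30
  Frontier: 709.63
  Southwest: 1952.60
  Spirit: 742.03
  United: 380.07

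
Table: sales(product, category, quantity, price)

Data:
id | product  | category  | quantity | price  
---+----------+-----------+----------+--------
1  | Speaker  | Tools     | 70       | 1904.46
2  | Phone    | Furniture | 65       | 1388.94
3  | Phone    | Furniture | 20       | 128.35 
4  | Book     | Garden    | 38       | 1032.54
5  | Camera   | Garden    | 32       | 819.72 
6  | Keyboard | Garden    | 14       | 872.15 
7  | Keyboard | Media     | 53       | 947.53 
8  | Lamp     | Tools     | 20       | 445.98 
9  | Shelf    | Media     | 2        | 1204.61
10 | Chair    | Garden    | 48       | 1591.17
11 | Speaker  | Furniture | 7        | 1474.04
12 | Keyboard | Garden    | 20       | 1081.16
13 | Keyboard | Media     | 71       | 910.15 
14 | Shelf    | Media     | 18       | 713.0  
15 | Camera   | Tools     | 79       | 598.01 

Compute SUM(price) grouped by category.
SELECT category, SUM(price) as result
FROM sales
GROUP BY category

Result:
  Furniture: 2991.33
  Garden: 5396.74
  Media: 3775.29
  Tools: 2948.45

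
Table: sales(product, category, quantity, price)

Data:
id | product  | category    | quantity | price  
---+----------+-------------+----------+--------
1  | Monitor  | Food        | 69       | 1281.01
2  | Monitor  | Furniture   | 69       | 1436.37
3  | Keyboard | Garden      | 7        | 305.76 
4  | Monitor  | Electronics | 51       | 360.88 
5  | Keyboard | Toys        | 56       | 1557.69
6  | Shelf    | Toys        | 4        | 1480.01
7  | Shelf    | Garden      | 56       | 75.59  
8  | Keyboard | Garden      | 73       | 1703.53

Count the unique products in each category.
SELECT category, COUNT(DISTINCT product)
FROM sales
GROUP BY category

Result:
  Electronics: 1 distinct
  Food: 1 distinct
  Furniture: 1 distinct
  Garden: 2 distinct
  Toys: 2 distinct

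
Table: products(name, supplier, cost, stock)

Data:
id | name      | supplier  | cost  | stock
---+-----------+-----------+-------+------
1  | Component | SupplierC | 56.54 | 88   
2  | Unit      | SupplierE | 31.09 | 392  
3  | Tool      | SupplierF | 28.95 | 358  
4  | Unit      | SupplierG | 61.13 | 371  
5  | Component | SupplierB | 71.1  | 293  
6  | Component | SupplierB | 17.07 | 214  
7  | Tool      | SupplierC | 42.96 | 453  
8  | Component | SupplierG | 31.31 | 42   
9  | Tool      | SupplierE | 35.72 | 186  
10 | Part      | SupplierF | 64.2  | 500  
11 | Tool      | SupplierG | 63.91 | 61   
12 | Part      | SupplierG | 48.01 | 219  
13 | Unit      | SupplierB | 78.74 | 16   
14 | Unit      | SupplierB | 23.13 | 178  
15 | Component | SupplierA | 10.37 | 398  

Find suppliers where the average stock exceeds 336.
SELECT supplier, AVG(stock)
FROM products
GROUP BY supplier
HAVING AVG(stock) > 336

Result:
  SupplierA: avg=398.00
  SupplierF: avg=429.00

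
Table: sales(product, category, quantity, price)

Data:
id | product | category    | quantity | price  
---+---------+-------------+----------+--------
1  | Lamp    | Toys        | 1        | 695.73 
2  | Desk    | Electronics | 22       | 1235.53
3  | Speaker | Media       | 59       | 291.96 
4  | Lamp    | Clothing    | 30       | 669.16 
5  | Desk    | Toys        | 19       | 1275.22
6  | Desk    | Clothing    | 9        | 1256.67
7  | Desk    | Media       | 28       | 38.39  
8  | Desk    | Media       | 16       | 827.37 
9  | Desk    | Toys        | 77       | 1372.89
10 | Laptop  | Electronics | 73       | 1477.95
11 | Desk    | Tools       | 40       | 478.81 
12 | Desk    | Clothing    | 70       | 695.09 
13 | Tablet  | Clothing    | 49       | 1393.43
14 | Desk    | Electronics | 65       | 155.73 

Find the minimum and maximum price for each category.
SELECT category, MIN(price), MAX(price)
FROM sales
GROUP BY category

Result:
  Clothing: min=669.16, max=1393.43
  Electronics: min=155.73, max=1477.95
  Media: min=38.39, max=827.37
  Tools: min=478.81, max=478.81
  Toys: min=695.73, max=1372.89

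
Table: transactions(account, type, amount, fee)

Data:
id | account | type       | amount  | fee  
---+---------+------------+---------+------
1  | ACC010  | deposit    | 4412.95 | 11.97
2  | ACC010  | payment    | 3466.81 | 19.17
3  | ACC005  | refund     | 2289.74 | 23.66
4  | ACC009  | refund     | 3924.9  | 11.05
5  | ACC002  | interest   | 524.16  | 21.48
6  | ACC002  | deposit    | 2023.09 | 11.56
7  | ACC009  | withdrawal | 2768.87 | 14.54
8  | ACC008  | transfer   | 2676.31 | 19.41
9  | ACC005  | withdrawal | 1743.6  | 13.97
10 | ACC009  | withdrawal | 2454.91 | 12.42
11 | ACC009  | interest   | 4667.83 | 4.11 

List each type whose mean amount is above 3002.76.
SELECT type, AVG(amount)
FROM transactions
GROUP BY type
HAVING AVG(amount) > 3002.76

Result:
  deposit: avg=3218.02
  payment: avg=3466.81
  refund: avg=3107.32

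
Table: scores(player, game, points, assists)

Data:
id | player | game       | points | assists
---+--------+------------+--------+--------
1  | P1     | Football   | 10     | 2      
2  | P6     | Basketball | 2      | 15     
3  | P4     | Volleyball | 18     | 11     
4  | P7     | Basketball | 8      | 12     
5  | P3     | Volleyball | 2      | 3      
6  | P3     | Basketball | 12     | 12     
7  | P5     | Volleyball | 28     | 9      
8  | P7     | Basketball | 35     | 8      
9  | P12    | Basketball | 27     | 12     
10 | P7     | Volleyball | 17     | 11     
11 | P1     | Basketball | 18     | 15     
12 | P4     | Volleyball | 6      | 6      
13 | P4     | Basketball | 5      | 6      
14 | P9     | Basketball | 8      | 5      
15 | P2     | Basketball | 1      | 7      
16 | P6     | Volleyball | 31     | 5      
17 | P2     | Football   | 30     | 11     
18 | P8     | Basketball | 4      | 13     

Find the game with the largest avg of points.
SELECT game, AVG(points) as val
FROM scores
GROUP BY game
ORDER BY val DESC
LIMIT 1

Result: Football with avg(points) = 20.00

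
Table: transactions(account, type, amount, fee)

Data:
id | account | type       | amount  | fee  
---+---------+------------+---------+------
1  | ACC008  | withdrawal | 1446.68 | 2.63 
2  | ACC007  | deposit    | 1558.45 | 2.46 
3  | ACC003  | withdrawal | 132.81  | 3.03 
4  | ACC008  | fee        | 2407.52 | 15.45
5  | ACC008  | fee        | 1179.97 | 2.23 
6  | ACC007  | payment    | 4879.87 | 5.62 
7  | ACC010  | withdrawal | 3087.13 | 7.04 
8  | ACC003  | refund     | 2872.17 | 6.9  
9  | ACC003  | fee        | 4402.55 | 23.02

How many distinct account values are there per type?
SELECT type, COUNT(DISTINCT account)
FROM transactions
GROUP BY type

Result:
  deposit: 1 distinct
  fee: 2 distinct
  payment: 1 distinct
  refund: 1 distinct
  withdrawal: 3 distinct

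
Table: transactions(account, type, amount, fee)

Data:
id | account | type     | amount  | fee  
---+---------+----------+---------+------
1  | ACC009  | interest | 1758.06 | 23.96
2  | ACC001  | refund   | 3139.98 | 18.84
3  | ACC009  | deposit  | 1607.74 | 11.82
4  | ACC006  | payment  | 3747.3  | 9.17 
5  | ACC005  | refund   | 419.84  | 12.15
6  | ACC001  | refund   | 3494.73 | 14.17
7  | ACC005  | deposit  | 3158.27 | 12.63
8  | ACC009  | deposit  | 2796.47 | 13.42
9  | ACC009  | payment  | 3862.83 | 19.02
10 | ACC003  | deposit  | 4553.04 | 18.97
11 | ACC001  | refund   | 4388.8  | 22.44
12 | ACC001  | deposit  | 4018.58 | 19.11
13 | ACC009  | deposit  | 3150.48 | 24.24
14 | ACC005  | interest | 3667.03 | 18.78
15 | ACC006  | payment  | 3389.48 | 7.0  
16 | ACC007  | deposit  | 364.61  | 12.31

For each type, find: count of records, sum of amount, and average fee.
SELECT type,
       COUNT(*) as cnt,
       SUM(amount) as total_amount,
       AVG(fee) as avg_fee
FROM transactions
GROUP BY type

Result:
  deposit: 7 records, 19649.19 total amount, 16.07 avg fee
  interest: 2 records, 5425.09 total amount, 21.37 avg fee
  payment: 3 records, 10999.61 total amount, 11.73 avg fee
  refund: 4 records, 11443.35 total amount, 16.90 avg fee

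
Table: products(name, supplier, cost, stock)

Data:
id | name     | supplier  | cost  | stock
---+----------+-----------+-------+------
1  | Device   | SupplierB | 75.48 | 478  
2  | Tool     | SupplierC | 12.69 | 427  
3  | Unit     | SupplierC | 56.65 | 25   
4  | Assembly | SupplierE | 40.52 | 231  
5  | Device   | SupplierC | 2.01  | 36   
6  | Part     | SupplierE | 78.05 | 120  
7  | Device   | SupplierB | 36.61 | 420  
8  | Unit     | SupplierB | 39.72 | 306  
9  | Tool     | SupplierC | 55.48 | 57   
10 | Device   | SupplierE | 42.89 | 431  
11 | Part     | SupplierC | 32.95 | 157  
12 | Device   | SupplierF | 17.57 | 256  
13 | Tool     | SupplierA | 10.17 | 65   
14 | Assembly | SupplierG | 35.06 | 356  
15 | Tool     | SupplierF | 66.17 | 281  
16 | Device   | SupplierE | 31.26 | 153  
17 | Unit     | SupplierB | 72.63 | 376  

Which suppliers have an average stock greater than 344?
SELECT supplier, AVG(stock)
FROM products
GROUP BY supplier
HAVING AVG(stock) > 344

Result:
  SupplierB: avg=395.00
  SupplierG: avg=356.00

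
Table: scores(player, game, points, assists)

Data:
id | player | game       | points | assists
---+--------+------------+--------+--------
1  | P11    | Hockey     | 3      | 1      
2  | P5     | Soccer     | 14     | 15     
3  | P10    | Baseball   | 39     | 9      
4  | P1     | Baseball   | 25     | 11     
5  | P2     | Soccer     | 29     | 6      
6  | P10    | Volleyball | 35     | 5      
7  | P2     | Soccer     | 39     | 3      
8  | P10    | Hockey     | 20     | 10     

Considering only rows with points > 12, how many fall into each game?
SELECT game, COUNT(*)
FROM scores
WHERE points > 12
GROUP BY game

Note: WHERE filters rows before grouping.

Result:
  Baseball: 2
  Hockey: 1
  Soccer: 3
  Volleyball: 1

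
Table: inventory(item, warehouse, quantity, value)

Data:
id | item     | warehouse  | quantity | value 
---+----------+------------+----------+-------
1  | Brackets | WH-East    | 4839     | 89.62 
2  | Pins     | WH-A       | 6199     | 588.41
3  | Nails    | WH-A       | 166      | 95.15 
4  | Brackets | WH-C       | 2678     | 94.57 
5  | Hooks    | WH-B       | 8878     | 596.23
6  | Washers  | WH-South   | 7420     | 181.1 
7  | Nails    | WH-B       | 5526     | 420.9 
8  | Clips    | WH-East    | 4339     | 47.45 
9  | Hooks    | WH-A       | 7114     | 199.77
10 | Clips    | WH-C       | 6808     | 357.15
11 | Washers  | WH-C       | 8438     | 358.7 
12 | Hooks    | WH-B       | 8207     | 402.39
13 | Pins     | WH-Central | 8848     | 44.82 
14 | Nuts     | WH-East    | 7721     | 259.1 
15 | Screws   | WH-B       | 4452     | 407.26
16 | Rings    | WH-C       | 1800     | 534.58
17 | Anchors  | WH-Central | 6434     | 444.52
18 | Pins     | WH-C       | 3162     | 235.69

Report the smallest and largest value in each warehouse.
SELECT warehouse, MIN(value), MAX(value)
FROM inventory
GROUP BY warehouse

Result:
  WH-A: min=95.15, max=588.41
  WH-B: min=402.39, max=596.23
  WH-C: min=94.57, max=534.58
  WH-Central: min=44.82, max=444.52
  WH-East: min=47.45, max=259.10
  WH-South: min=181.10, max=181.10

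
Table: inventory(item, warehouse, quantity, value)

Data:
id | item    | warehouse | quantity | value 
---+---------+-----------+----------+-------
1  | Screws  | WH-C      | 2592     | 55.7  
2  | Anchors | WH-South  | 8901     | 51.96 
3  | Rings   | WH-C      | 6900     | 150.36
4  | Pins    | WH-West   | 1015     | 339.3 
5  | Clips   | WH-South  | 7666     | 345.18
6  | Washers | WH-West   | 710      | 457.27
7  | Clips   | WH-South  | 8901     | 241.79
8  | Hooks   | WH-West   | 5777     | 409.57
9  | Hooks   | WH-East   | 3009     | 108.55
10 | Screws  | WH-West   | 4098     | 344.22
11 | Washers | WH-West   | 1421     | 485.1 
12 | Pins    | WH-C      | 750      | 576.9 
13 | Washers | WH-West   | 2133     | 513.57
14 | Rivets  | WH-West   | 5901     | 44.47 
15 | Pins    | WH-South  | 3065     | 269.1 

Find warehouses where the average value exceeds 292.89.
SELECT warehouse, AVG(value)
FROM inventory
GROUP BY warehouse
HAVING AVG(value) > 292.89

Result:
  WH-West: avg=370.50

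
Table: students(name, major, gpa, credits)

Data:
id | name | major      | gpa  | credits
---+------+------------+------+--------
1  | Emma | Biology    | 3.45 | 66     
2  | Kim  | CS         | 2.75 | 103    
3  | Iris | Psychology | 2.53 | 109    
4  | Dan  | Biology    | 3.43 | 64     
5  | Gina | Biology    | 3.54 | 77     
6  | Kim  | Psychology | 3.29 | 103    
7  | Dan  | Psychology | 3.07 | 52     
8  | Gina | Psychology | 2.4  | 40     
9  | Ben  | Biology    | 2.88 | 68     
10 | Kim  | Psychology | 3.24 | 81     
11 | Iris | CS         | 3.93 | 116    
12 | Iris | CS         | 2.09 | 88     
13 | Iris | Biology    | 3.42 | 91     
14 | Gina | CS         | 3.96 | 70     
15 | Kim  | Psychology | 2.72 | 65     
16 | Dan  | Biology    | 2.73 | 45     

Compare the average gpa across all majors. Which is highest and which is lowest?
SELECT major, AVG(gpa)
FROM students
GROUP BY major
ORDER BY AVG(gpa)

All groups:
  Psychology: 2.88
  CS: 3.18
  Biology: 3.24

Highest: Biology (3.24)
Lowest: Psychology (2.88)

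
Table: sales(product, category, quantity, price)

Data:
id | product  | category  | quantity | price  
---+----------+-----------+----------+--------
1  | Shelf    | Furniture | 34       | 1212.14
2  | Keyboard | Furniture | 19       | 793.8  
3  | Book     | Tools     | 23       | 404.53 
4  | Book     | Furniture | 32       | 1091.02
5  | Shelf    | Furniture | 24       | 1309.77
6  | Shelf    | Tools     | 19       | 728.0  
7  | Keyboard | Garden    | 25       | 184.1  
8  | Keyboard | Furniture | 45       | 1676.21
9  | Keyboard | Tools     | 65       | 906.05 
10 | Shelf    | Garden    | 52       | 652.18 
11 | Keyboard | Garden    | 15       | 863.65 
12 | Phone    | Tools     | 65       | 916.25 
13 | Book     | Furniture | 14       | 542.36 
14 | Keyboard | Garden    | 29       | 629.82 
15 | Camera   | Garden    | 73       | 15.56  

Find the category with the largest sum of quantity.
SELECT category, SUM(quantity) as val
FROM sales
GROUP BY category
ORDER BY val DESC
LIMIT 1

Result: Garden with sum(quantity) = 194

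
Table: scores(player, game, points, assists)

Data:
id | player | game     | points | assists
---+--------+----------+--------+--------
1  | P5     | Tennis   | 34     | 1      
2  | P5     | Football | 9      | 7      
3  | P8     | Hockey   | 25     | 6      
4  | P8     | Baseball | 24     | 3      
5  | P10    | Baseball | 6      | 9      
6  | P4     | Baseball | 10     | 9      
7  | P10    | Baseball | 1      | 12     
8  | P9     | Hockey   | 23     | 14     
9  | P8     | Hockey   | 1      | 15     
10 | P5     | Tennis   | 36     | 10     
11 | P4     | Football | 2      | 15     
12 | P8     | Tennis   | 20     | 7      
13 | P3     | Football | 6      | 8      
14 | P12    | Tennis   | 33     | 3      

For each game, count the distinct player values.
SELECT game, COUNT(DISTINCT player)
FROM scores
GROUP BY game

Result:
  Baseball: 3 distinct
  Football: 3 distinct
  Hockey: 2 distinct
  Tennis: 3 distinct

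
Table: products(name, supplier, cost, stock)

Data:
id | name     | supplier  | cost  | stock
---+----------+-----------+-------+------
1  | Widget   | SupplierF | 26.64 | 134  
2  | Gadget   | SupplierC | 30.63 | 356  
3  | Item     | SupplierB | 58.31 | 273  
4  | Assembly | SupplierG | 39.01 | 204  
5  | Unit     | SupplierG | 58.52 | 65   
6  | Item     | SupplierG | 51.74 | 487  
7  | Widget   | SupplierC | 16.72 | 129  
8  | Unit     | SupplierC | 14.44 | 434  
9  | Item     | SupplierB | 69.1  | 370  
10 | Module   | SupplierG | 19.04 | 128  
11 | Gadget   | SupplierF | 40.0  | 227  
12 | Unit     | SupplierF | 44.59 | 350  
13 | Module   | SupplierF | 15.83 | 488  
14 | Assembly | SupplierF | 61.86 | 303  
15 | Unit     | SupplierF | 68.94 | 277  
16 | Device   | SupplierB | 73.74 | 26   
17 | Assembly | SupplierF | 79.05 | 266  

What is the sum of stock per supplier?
SELECT supplier, SUM(stock) as result
FROM products
GROUP BY supplier

Result:
  SupplierB: 669
  SupplierC: 919
  SupplierF: 2045
  SupplierG: 884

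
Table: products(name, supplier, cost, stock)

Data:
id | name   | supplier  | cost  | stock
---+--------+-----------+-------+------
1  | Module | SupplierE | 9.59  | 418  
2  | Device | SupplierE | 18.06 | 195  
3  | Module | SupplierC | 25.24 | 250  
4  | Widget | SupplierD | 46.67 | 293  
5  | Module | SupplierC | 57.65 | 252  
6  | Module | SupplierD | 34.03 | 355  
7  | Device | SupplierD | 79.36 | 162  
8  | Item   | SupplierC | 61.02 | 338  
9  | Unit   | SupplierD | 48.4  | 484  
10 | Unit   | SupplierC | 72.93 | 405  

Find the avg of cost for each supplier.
SELECT supplier, AVG(cost) as result
FROM products
GROUP BY supplier

Result:
  SupplierC: 54.21
  SupplierD: 52.12
  SupplierE: 13.83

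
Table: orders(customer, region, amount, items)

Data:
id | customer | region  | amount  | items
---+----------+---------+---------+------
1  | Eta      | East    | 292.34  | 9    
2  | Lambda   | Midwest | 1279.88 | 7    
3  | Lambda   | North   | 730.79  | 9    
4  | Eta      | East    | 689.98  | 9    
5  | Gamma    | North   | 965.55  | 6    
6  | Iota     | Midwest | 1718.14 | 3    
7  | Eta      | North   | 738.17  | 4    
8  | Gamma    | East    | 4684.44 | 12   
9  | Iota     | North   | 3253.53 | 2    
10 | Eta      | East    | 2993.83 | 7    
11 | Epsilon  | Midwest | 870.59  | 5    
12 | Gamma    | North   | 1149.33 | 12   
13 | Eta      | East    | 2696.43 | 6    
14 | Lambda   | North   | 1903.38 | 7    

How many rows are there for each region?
SELECT region, COUNT(*) as count
FROM orders
GROUP BY region

Result:
  East: 5
  Midwest: 3
  North: 6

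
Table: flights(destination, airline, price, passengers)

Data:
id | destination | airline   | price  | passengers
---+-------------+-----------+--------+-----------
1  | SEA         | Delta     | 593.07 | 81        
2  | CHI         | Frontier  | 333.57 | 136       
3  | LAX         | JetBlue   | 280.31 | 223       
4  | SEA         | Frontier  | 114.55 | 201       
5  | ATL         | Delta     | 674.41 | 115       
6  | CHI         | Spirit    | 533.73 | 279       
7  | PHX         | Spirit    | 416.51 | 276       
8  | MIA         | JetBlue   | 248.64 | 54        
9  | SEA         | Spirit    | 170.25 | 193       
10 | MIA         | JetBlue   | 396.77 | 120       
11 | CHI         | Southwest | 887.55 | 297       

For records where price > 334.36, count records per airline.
SELECT airline, COUNT(*)
FROM flights
WHERE price > 334.36
GROUP BY airline

Note: WHERE filters rows before grouping.

Result:
  Delta: 2
  JetBlue: 1
  Southwest: 1
  Spirit: 2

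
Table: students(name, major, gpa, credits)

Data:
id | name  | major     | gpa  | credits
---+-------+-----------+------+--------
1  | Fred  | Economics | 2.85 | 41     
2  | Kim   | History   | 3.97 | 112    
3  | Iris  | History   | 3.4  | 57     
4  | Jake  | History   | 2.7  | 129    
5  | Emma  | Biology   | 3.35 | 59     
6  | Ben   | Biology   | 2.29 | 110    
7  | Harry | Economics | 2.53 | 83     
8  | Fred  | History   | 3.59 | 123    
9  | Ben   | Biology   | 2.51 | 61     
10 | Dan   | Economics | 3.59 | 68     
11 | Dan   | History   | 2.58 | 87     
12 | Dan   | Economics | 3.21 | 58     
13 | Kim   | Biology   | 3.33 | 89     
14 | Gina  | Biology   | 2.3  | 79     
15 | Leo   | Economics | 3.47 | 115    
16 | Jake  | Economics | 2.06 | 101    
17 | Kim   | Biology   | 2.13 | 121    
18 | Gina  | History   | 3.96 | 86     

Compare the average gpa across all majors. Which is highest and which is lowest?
SELECT major, AVG(gpa)
FROM students
GROUP BY major
ORDER BY AVG(gpa)

All groups:
  Biology: 2.65
  Economics: 2.95
  History: 3.37

Highest: History (3.37)
Lowest: Biology (2.65)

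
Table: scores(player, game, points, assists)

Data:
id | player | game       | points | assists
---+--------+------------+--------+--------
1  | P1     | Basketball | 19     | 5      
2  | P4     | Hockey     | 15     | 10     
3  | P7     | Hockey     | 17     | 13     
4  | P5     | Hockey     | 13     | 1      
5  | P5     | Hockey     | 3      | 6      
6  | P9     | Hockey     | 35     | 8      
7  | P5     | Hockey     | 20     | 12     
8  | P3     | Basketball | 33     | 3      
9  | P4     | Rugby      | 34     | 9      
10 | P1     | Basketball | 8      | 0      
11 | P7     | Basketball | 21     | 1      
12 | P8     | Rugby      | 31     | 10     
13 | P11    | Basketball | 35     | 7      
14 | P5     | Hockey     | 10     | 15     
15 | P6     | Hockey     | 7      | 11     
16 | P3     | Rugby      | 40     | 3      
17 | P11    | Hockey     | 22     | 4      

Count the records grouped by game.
SELECT game, COUNT(*) as count
FROM scores
GROUP BY game

Result:
  Basketball: 5
  Hockey: 9
  Rugby: 3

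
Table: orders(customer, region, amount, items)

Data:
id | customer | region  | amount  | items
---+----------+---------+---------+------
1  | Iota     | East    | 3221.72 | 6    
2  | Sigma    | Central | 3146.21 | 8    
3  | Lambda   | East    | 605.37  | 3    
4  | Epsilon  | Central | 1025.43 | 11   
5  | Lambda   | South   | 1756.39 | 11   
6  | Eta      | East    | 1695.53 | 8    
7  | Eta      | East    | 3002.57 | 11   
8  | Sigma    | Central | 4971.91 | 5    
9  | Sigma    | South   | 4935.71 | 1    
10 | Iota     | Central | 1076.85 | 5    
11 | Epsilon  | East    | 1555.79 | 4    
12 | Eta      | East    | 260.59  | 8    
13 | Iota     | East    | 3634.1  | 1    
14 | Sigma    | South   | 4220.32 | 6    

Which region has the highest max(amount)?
SELECT region, MAX(amount) as val
FROM orders
GROUP BY region
ORDER BY val DESC
LIMIT 1

Result: Central with max(amount) = 4971.91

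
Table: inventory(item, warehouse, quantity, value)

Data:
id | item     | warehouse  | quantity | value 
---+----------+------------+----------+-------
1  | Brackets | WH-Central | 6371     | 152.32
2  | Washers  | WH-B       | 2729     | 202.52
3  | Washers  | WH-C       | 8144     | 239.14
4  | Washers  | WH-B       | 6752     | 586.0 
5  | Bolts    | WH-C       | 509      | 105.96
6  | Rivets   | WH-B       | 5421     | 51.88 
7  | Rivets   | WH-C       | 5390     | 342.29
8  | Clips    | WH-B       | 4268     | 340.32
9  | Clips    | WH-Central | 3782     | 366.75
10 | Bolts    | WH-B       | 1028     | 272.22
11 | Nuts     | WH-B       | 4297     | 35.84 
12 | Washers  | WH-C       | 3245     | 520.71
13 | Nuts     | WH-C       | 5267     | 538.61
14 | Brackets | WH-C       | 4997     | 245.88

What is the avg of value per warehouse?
SELECT warehouse, AVG(value) as result
FROM inventory
GROUP BY warehouse

Result:
  WH-B: 248.13
  WH-C: 332.10
  WH-Central: 259.54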